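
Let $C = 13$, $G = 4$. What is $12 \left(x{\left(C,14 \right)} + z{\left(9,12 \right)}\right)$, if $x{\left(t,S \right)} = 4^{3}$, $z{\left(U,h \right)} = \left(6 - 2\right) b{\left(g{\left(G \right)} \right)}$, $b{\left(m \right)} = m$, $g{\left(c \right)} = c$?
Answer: $960$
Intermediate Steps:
$z{\left(U,h \right)} = 16$ ($z{\left(U,h \right)} = \left(6 - 2\right) 4 = 4 \cdot 4 = 16$)
$x{\left(t,S \right)} = 64$
$12 \left(x{\left(C,14 \right)} + z{\left(9,12 \right)}\right) = 12 \left(64 + 16\right) = 12 \cdot 80 = 960$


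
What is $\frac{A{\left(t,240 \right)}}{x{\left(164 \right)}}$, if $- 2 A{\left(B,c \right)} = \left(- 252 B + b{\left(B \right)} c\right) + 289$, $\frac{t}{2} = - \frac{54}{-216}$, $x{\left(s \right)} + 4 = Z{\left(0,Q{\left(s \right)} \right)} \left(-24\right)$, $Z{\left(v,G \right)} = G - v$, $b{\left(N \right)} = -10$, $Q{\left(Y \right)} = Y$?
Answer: $- \frac{2237}{7880} \approx -0.28388$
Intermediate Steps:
$x{\left(s \right)} = -4 - 24 s$ ($x{\left(s \right)} = -4 + \left(s - 0\right) \left(-24\right) = -4 + \left(s + 0\right) \left(-24\right) = -4 + s \left(-24\right) = -4 - 24 s$)
$t = \frac{1}{2}$ ($t = 2 \left(- \frac{54}{-216}\right) = 2 \left(\left(-54\right) \left(- \frac{1}{216}\right)\right) = 2 \cdot \frac{1}{4} = \frac{1}{2} \approx 0.5$)
$A{\left(B,c \right)} = - \frac{289}{2} + 5 c + 126 B$ ($A{\left(B,c \right)} = - \frac{\left(- 252 B - 10 c\right) + 289}{2} = - \frac{289 - 252 B - 10 c}{2} = - \frac{289}{2} + 5 c + 126 B$)
$\frac{A{\left(t,240 \right)}}{x{\left(164 \right)}} = \frac{- \frac{289}{2} + 5 \cdot 240 + 126 \cdot \frac{1}{2}}{-4 - 3936} = \frac{- \frac{289}{2} + 1200 + 63}{-4 - 3936} = \frac{2237}{2 \left(-3940\right)} = \frac{2237}{2} \left(- \frac{1}{3940}\right) = - \frac{2237}{7880}$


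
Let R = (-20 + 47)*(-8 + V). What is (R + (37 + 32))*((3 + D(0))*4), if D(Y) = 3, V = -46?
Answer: -33336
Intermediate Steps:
R = -1458 (R = (-20 + 47)*(-8 - 46) = 27*(-54) = -1458)
(R + (37 + 32))*((3 + D(0))*4) = (-1458 + (37 + 32))*((3 + 3)*4) = (-1458 + 69)*(6*4) = -1389*24 = -33336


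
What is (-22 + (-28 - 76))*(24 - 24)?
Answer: 0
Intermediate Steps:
(-22 + (-28 - 76))*(24 - 24) = (-22 - 104)*0 = -126*0 = 0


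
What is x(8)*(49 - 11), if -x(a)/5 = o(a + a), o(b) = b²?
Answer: -48640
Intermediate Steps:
x(a) = -20*a² (x(a) = -5*(a + a)² = -5*4*a² = -20*a²)
x(8)*(49 - 11) = (-20*8²)*(49 - 11) = -20*64*38 = -1280*38 = -48640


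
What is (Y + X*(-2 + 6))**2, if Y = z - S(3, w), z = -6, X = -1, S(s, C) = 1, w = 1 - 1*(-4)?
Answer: 121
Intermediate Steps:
w = 5 (w = 1 + 4 = 5)
Y = -7 (Y = -6 - 1*1 = -6 - 1 = -7)
(Y + X*(-2 + 6))**2 = (-7 - (-2 + 6))**2 = (-7 - 1*4)**2 = (-7 - 4)**2 = (-11)**2 = 121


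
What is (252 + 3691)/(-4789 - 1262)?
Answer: -3943/6051 ≈ -0.65163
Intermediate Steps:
(252 + 3691)/(-4789 - 1262) = 3943/(-6051) = 3943*(-1/6051) = -3943/6051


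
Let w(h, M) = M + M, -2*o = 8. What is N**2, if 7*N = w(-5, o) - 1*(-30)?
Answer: 484/49 ≈ 9.8775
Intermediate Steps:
o = -4 (o = -1/2*8 = -4)
w(h, M) = 2*M
N = 22/7 (N = (2*(-4) - 1*(-30))/7 = (-8 + 30)/7 = (1/7)*22 = 22/7 ≈ 3.1429)
N**2 = (22/7)**2 = 484/49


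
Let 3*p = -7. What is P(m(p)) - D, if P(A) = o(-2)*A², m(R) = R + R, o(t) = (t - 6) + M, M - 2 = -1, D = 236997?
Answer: -2134345/9 ≈ -2.3715e+5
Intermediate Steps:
M = 1 (M = 2 - 1 = 1)
p = -7/3 (p = (⅓)*(-7) = -7/3 ≈ -2.3333)
o(t) = -5 + t (o(t) = (t - 6) + 1 = (-6 + t) + 1 = -5 + t)
m(R) = 2*R
P(A) = -7*A² (P(A) = (-5 - 2)*A² = -7*A²)
P(m(p)) - D = -7*(2*(-7/3))² - 1*236997 = -7*(-14/3)² - 236997 = -7*196/9 - 236997 = -1372/9 - 236997 = -2134345/9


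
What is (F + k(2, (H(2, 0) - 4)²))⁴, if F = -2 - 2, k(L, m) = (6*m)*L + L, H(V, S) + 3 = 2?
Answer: 7886150416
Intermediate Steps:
H(V, S) = -1 (H(V, S) = -3 + 2 = -1)
k(L, m) = L + 6*L*m (k(L, m) = 6*L*m + L = L + 6*L*m)
F = -4
(F + k(2, (H(2, 0) - 4)²))⁴ = (-4 + 2*(1 + 6*(-1 - 4)²))⁴ = (-4 + 2*(1 + 6*(-5)²))⁴ = (-4 + 2*(1 + 6*25))⁴ = (-4 + 2*(1 + 150))⁴ = (-4 + 2*151)⁴ = (-4 + 302)⁴ = 298⁴ = 7886150416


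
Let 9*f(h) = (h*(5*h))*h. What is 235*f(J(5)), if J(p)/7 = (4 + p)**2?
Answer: 23798223225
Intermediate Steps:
J(p) = 7*(4 + p)**2
f(h) = 5*h**3/9 (f(h) = ((h*(5*h))*h)/9 = ((5*h**2)*h)/9 = (5*h**3)/9 = 5*h**3/9)
235*f(J(5)) = 235*(5*(7*(4 + 5)**2)**3/9) = 235*(5*(7*9**2)**3/9) = 235*(5*(7*81)**3/9) = 235*((5/9)*567**3) = 235*((5/9)*182284263) = 235*101269035 = 23798223225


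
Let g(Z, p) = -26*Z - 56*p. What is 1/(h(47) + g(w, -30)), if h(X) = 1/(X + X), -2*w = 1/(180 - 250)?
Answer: 1645/2763312 ≈ 0.00059530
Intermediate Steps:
w = 1/140 (w = -1/(2*(180 - 250)) = -½/(-70) = -½*(-1/70) = 1/140 ≈ 0.0071429)
h(X) = 1/(2*X)
g(Z, p) = -56*p - 26*Z
1/(h(47) + g(w, -30)) = 1/((½)/47 + (-56*(-30) - 26*1/140)) = 1/((½)*(1/47) + (1680 - 13/70)) = 1/(1/94 + 117587/70) = 1/(2763312/1645) = 1645/2763312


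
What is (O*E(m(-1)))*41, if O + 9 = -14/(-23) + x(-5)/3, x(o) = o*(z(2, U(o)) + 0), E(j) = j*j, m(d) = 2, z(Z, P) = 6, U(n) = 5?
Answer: -69372/23 ≈ -3016.2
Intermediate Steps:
E(j) = j²
x(o) = 6*o (x(o) = o*(6 + 0) = o*6 = 6*o)
O = -423/23 (O = -9 + (-14/(-23) + (6*(-5))/3) = -9 + (-14*(-1/23) - 30*⅓) = -9 + (14/23 - 10) = -9 - 216/23 = -423/23 ≈ -18.391)
(O*E(m(-1)))*41 = -423/23*2²*41 = -423/23*4*41 = -1692/23*41 = -69372/23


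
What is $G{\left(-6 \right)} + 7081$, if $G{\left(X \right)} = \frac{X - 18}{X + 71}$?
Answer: $\frac{460241}{65} \approx 7080.6$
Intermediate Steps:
$G{\left(X \right)} = \frac{-18 + X}{71 + X}$
$G{\left(-6 \right)} + 7081 = \frac{-18 - 6}{71 - 6} + 7081 = \frac{1}{65} \left(-24\right) + 7081 = - \frac{24}{65} + 7081 = \frac{460241}{65}$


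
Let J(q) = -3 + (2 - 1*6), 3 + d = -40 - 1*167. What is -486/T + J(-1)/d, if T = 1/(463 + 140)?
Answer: -8791739/30 ≈ -2.9306e+5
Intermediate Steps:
T = 1/603 ≈ 0.0016584
d = -210 (d = -3 + (-40 - 1*167) = -3 + (-40 - 167) = -3 - 207 = -210)
J(q) = -7 (J(q) = -3 + (2 - 6) = -3 - 4 = -7)
-486/T + J(-1)/d = -486/1/603 - 7/(-210) = -486*603 - 7*(-1/210) = -293058 + 1/30 = -8791739/30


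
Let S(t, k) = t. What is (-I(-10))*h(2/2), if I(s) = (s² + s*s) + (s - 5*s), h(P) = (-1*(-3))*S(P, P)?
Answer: -720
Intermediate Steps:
h(P) = 3*P (h(P) = (-1*(-3))*P = 3*P)
I(s) = -4*s + 2*s² (I(s) = (s² + s²) - 4*s = 2*s² - 4*s = -4*s + 2*s²)
(-I(-10))*h(2/2) = (-2*(-10)*(-2 - 10))*(3*(2/2)) = (-2*(-10)*(-12))*(3*(2*(½))) = (-1*240)*(3*1) = -240*3 = -720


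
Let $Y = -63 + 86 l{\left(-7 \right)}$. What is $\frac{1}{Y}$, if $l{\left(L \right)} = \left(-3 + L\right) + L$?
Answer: $- \frac{1}{1525} \approx -0.00065574$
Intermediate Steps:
$l{\left(L \right)} = -3 + 2 L$
$Y = -1525$ ($Y = -63 + 86 \left(-3 + 2 \left(-7\right)\right) = -63 + 86 \left(-3 - 14\right) = -63 + 86 \left(-17\right) = -63 - 1462 = -1525$)
$\frac{1}{Y} = \frac{1}{-1525} = - \frac{1}{1525}$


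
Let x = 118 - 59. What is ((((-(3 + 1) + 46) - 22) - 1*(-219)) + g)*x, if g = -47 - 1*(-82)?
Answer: 16166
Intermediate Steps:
x = 59
g = 35 (g = -47 + 82 = 35)
((((-(3 + 1) + 46) - 22) - 1*(-219)) + g)*x = ((((-(3 + 1) + 46) - 22) - 1*(-219)) + 35)*59 = ((((-1*4 + 46) - 22) + 219) + 35)*59 = ((((-4 + 46) - 22) + 219) + 35)*59 = (((42 - 22) + 219) + 35)*59 = ((20 + 219) + 35)*59 = (239 + 35)*59 = 274*59 = 16166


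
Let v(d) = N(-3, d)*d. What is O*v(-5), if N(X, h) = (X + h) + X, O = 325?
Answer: 17875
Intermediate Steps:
N(X, h) = h + 2*X
v(d) = d*(-6 + d) (v(d) = (d + 2*(-3))*d = (d - 6)*d = (-6 + d)*d = d*(-6 + d))
O*v(-5) = 325*(-5*(-6 - 5)) = 325*(-5*(-11)) = 325*55 = 17875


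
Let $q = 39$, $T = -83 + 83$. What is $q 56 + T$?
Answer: $2184$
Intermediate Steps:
$T = 0$
$q 56 + T = 39 \cdot 56 + 0 = 2184 + 0 = 2184$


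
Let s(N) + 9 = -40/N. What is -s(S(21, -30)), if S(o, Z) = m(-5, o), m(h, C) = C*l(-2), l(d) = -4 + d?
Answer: 547/63 ≈ 8.6825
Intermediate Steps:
m(h, C) = -6*C (m(h, C) = C*(-4 - 2) = C*(-6) = -6*C)
S(o, Z) = -6*o
s(N) = -9 - 40/N
-s(S(21, -30)) = -(-9 - 40/((-6*21))) = -(-9 - 40/(-126)) = -(-9 - 40*(-1/126)) = -(-9 + 20/63) = -1*(-547/63) = 547/63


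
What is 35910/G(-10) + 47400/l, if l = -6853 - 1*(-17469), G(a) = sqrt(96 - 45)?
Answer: 5925/1327 + 11970*sqrt(51)/17 ≈ 5032.9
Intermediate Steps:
G(a) = sqrt(51)
l = 10616 (l = -6853 + 17469 = 10616)
35910/G(-10) + 47400/l = 35910/(sqrt(51)) + 47400/10616 = 35910*(sqrt(51)/51) + 47400*(1/10616) = 11970*sqrt(51)/17 + 5925/1327 = 5925/1327 + 11970*sqrt(51)/17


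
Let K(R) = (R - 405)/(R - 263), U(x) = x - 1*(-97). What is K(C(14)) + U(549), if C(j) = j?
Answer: 161245/249 ≈ 647.57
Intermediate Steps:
U(x) = 97 + x (U(x) = x + 97 = 97 + x)
K(R) = (-405 + R)/(-263 + R)
K(C(14)) + U(549) = (-405 + 14)/(-263 + 14) + (97 + 549) = -391/(-249) + 646 = -1/249*(-391) + 646 = 391/249 + 646 = 161245/249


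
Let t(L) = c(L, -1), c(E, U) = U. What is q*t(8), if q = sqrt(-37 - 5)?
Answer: -I*sqrt(42) ≈ -6.4807*I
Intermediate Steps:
t(L) = -1
q = I*sqrt(42) (q = sqrt(-42) = I*sqrt(42) ≈ 6.4807*I)
q*t(8) = (I*sqrt(42))*(-1) = -I*sqrt(42)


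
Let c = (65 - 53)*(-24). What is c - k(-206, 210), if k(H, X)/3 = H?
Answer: 330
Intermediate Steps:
k(H, X) = 3*H
c = -288 (c = 12*(-24) = -288)
c - k(-206, 210) = -288 - 3*(-206) = -288 - 1*(-618) = -288 + 618 = 330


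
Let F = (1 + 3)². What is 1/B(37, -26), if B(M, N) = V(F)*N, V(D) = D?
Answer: -1/416 ≈ -0.0024038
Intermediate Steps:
F = 16 (F = 4² = 16)
B(M, N) = 16*N
1/B(37, -26) = 1/(16*(-26)) = 1/(-416) = -1/416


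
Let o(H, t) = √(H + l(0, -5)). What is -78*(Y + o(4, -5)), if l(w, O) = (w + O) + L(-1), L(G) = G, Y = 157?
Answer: -12246 - 78*I*√2 ≈ -12246.0 - 110.31*I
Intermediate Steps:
l(w, O) = -1 + O + w (l(w, O) = (w + O) - 1 = (O + w) - 1 = -1 + O + w)
o(H, t) = √(-6 + H) (o(H, t) = √(H + (-1 - 5 + 0)) = √(H - 6) = √(-6 + H))
-78*(Y + o(4, -5)) = -78*(157 + √(-6 + 4)) = -78*(157 + √(-2)) = -78*(157 + I*√2) = -12246 - 78*I*√2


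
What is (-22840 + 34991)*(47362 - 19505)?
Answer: 338490407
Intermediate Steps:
(-22840 + 34991)*(47362 - 19505) = 12151*27857 = 338490407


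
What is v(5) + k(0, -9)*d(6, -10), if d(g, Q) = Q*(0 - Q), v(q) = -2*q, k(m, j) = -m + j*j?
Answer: -8110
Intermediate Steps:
k(m, j) = j**2 - m (k(m, j) = -m + j**2 = j**2 - m)
d(g, Q) = -Q**2 (d(g, Q) = Q*(-Q) = -Q**2)
v(5) + k(0, -9)*d(6, -10) = -2*5 + ((-9)**2 - 1*0)*(-1*(-10)**2) = -10 + (81 + 0)*(-1*100) = -10 + 81*(-100) = -10 - 8100 = -8110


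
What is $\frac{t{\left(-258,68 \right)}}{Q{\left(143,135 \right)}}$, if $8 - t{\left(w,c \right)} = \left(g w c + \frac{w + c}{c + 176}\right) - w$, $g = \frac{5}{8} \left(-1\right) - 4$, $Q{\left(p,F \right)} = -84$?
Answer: $\frac{3309869}{3416} \approx 968.93$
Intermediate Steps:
$g = - \frac{37}{8}$ ($g = 5 \cdot \frac{1}{8} \left(-1\right) - 4 = \frac{5}{8} \left(-1\right) - 4 = - \frac{5}{8} - 4 = - \frac{37}{8} \approx -4.625$)
$t{\left(w,c \right)} = 8 + w - \frac{c + w}{176 + c} + \frac{37 c w}{8}$ ($t{\left(w,c \right)} = 8 - \left(\left(- \frac{37 w}{8} c + \frac{w + c}{c + 176}\right) - w\right) = 8 - \left(\left(- \frac{37 c w}{8} + \frac{c + w}{176 + c}\right) - w\right) = 8 - \left(\left(\frac{c + w}{176 + c} - \frac{37 c w}{8}\right) - w\right) = 8 - \left(- w + \frac{c + w}{176 + c} - \frac{37 c w}{8}\right) = 8 + \left(w - \frac{c + w}{176 + c} + \frac{37 c w}{8}\right) = 8 + w - \frac{c + w}{176 + c} + \frac{37 c w}{8}$)
$\frac{t{\left(-258,68 \right)}}{Q{\left(143,135 \right)}} = \frac{\frac{1}{8} \frac{1}{176 + 68} \left(11264 + 56 \cdot 68 + 1400 \left(-258\right) + 37 \left(-258\right) 68^{2} + 6520 \cdot 68 \left(-258\right)\right)}{-84} = \frac{11264 + 3808 - 361200 + 37 \left(-258\right) 4624 - 114386880}{8 \cdot 244} \left(- \frac{1}{84}\right) = \frac{1}{8} \cdot \frac{1}{244} \left(11264 + 3808 - 361200 - 44140704 - 114386880\right) \left(- \frac{1}{84}\right) = \frac{1}{8} \cdot \frac{1}{244} \left(-158873712\right) \left(- \frac{1}{84}\right) = \left(- \frac{9929607}{122}\right) \left(- \frac{1}{84}\right) = \frac{3309869}{3416}$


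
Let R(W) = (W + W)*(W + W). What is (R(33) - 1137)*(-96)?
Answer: -309024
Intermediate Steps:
R(W) = 4*W² (R(W) = (2*W)*(2*W) = 4*W²)
(R(33) - 1137)*(-96) = (4*33² - 1137)*(-96) = (4*1089 - 1137)*(-96) = (4356 - 1137)*(-96) = 3219*(-96) = -309024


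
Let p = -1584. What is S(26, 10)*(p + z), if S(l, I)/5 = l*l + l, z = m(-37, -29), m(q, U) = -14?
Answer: -5608980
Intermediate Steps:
z = -14
S(l, I) = 5*l + 5*l² (S(l, I) = 5*(l*l + l) = 5*(l² + l) = 5*(l + l²) = 5*l + 5*l²)
S(26, 10)*(p + z) = (5*26*(1 + 26))*(-1584 - 14) = (5*26*27)*(-1598) = 3510*(-1598) = -5608980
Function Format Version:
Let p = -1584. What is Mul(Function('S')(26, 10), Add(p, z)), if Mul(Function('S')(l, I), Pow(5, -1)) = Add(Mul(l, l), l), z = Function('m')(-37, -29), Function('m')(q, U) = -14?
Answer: -5608980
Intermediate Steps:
z = -14
Function('S')(l, I) = Add(Mul(5, l), Mul(5, Pow(l, 2))) (Function('S')(l, I) = Mul(5, Add(Mul(l, l), l)) = Mul(5, Add(Pow(l, 2), l)) = Mul(5, Add(l, Pow(l, 2))) = Add(Mul(5, l), Mul(5, Pow(l, 2))))
Mul(Function('S')(26, 10), Add(p, z)) = Mul(Mul(5, 26, Add(1, 26)), Add(-1584, -14)) = Mul(Mul(5, 26, 27), -1598) = Mul(3510, -1598) = -5608980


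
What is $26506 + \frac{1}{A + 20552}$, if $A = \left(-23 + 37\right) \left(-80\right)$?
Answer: $\frac{515064593}{19432} \approx 26506.0$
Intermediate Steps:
$A = -1120$ ($A = 14 \left(-80\right) = -1120$)
$26506 + \frac{1}{A + 20552} = 26506 + \frac{1}{-1120 + 20552} = 26506 + \frac{1}{19432} = \frac{515064593}{19432}$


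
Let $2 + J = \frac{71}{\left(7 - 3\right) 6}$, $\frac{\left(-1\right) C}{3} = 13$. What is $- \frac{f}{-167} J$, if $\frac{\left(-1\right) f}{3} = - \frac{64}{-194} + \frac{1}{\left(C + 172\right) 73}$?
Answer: $- \frac{7148055}{1258208728} \approx -0.0056811$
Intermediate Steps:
$C = -39$ ($C = \left(-3\right) 13 = -39$)
$J = \frac{23}{24}$ ($J = -2 + \frac{71}{\left(7 - 3\right) 6} = -2 + \frac{71}{4 \cdot 6} = -2 + \frac{71}{24} = \frac{23}{24} \approx 0.95833$)
$f = - \frac{932355}{941773}$ ($f = - 3 \left(- \frac{64}{-194} + \frac{1}{\left(-39 + 172\right) 73}\right) = - 3 \left(\left(-64\right) \left(- \frac{1}{194}\right) + \frac{1}{133} \cdot \frac{1}{73}\right) = - 3 \left(\frac{32}{97} + \frac{1}{133} \cdot \frac{1}{73}\right) = - 3 \left(\frac{32}{97} + \frac{1}{9709}\right) = \left(-3\right) \frac{310785}{941773} = - \frac{932355}{941773} \approx -0.99$)
$- \frac{f}{-167} J = - \frac{- \frac{932355}{941773 \left(-167\right)} 23}{24} = - \frac{\left(- \frac{932355}{941773}\right) \left(- \frac{1}{167}\right) 23}{24} = - \frac{932355 \cdot 23}{157276091 \cdot 24} = \left(-1\right) \frac{7148055}{1258208728} = - \frac{7148055}{1258208728}$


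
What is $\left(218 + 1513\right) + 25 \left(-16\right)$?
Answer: $1331$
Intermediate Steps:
$\left(218 + 1513\right) + 25 \left(-16\right) = 1731 - 400 = 1331$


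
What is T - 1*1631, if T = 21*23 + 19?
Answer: -1129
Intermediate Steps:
T = 502 (T = 483 + 19 = 502)
T - 1*1631 = 502 - 1*1631 = 502 - 1631 = -1129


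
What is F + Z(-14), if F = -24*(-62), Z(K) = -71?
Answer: 1417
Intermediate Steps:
F = 1488
F + Z(-14) = 1488 - 71 = 1417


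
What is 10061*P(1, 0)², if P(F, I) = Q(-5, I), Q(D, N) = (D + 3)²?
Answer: 160976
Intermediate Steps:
Q(D, N) = (3 + D)²
P(F, I) = 4 (P(F, I) = (3 - 5)² = (-2)² = 4)
10061*P(1, 0)² = 10061*4² = 10061*16 = 160976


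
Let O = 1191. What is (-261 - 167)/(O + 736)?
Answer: -428/1927 ≈ -0.22211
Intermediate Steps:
(-261 - 167)/(O + 736) = (-261 - 167)/(1191 + 736) = -428/1927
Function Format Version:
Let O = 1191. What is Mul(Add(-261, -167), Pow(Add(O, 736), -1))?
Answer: Rational(-428, 1927) ≈ -0.22211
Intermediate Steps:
Mul(Add(-261, -167), Pow(Add(O, 736), -1)) = Mul(Add(-261, -167), Pow(Add(1191, 736), -1)) = Mul(-428, Pow(1927, -1)) = Mul(-428, Rational(1, 1927)) = Rational(-428, 1927)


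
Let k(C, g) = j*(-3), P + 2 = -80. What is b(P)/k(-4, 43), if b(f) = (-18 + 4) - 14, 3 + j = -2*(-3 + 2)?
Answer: -28/3 ≈ -9.3333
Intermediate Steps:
j = -1 (j = -3 - 2*(-3 + 2) = -3 - 2*(-1) = -3 + 2 = -1)
P = -82 (P = -2 - 80 = -82)
k(C, g) = 3 (k(C, g) = -1*(-3) = 3)
b(f) = -28 (b(f) = -14 - 14 = -28)
b(P)/k(-4, 43) = -28/3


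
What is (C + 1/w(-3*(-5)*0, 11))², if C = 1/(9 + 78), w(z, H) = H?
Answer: 9604/915849 ≈ 0.010486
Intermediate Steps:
C = 1/87 ≈ 0.011494
(C + 1/w(-3*(-5)*0, 11))² = (1/87 + 1/11)² = (98/957)² = 9604/915849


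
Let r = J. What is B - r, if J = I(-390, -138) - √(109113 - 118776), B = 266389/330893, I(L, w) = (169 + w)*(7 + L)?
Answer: 3928958978/330893 + I*√9663 ≈ 11874.0 + 98.301*I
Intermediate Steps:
I(L, w) = (7 + L)*(169 + w)
B = 266389/330893 (B = 266389*(1/330893) = 266389/330893 ≈ 0.80506)
J = -11873 - I*√9663 (J = (1183 + 7*(-138) + 169*(-390) - 390*(-138)) - √(109113 - 118776) = (1183 - 966 - 65910 + 53820) - √(-9663) = -11873 - I*√9663 ≈ -11873.0 - 98.301*I)
r = -11873 - I*√9663 ≈ -11873.0 - 98.301*I
B - r = 266389/330893 - (-11873 - I*√9663) = 266389/330893 + (11873 + I*√9663) = 3928958978/330893 + I*√9663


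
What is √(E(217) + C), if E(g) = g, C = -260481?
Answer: 2*I*√65066 ≈ 510.16*I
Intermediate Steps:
√(E(217) + C) = √(217 - 260481) = √(-260264) = 2*I*√65066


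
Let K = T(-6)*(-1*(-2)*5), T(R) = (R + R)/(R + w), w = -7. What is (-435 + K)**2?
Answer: 30636225/169 ≈ 1.8128e+5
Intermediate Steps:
T(R) = 2*R/(-7 + R) (T(R) = (R + R)/(R - 7) = (2*R)/(-7 + R) = 2*R/(-7 + R))
K = 120/13 (K = (2*(-6)/(-7 - 6))*(-1*(-2)*5) = (2*(-6)/(-13))*(2*5) = (2*(-6)*(-1/13))*10 = (12/13)*10 = 120/13 ≈ 9.2308)
(-435 + K)**2 = (-435 + 120/13)**2 = (-5535/13)**2 = 30636225/169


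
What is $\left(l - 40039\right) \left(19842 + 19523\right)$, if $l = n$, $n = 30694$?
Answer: $-367865925$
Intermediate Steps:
$l = 30694$
$\left(l - 40039\right) \left(19842 + 19523\right) = \left(30694 - 40039\right) \left(19842 + 19523\right) = \left(-9345\right) 39365 = -367865925$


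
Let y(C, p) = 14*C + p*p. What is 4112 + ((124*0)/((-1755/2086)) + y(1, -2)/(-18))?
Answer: 4111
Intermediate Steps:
y(C, p) = p² + 14*C (y(C, p) = 14*C + p² = p² + 14*C)
4112 + ((124*0)/((-1755/2086)) + y(1, -2)/(-18)) = 4112 + ((124*0)/((-1755/2086)) + ((-2)² + 14*1)/(-18)) = 4112 + (0/((-1755*1/2086)) + (4 + 14)*(-1/18)) = 4112 + (0/(-1755/2086) + 18*(-1/18)) = 4112 + (0*(-2086/1755) - 1) = 4112 + (0 - 1) = 4112 - 1 = 4111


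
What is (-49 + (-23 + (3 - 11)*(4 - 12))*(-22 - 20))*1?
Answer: -1771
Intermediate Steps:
(-49 + (-23 + (3 - 11)*(4 - 12))*(-22 - 20))*1 = (-49 + (-23 - 8*(-8))*(-42))*1 = (-49 + (-23 + 64)*(-42))*1 = (-49 + 41*(-42))*1 = (-49 - 1722)*1 = -1771*1 = -1771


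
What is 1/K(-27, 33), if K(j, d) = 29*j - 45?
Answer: -1/828 ≈ -0.0012077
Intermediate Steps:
K(j, d) = -45 + 29*j
1/K(-27, 33) = 1/(-45 + 29*(-27)) = 1/(-45 - 783) = 1/(-828) = -1/828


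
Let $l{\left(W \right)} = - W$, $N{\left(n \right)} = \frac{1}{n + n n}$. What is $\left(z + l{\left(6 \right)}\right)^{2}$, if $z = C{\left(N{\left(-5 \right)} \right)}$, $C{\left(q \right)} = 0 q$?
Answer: $36$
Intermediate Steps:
$N{\left(n \right)} = \frac{1}{n + n^{2}}$
$C{\left(q \right)} = 0$
$z = 0$
$\left(z + l{\left(6 \right)}\right)^{2} = \left(0 - 6\right)^{2} = \left(-6\right)^{2} = 36$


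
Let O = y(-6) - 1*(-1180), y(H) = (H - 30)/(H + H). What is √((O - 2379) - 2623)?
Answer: I*√3819 ≈ 61.798*I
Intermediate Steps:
y(H) = (-30 + H)/(2*H) (y(H) = (-30 + H)/((2*H)) = (-30 + H)*(1/(2*H)) = (-30 + H)/(2*H))
O = 1183 (O = (½)*(-30 - 6)/(-6) - 1*(-1180) = (½)*(-⅙)*(-36) + 1180 = 3 + 1180 = 1183)
√((O - 2379) - 2623) = √((1183 - 2379) - 2623) = √(-1196 - 2623) = √(-3819) = I*√3819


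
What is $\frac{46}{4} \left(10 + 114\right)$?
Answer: $1426$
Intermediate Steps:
$\frac{46}{4} \left(10 + 114\right) = 46 \cdot \frac{1}{4} \cdot 124 = \frac{23}{2} \cdot 124 = 1426$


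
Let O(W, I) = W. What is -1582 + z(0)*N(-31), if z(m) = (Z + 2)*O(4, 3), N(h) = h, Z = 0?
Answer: -1830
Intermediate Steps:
z(m) = 8 (z(m) = (0 + 2)*4 = 2*4 = 8)
-1582 + z(0)*N(-31) = -1582 + 8*(-31) = -1582 - 248 = -1830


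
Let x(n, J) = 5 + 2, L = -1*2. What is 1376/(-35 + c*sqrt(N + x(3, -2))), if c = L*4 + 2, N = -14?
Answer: -6880/211 + 8256*I*sqrt(7)/1477 ≈ -32.607 + 14.789*I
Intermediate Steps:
L = -2
c = -6 (c = -2*4 + 2 = -8 + 2 = -6)
x(n, J) = 7
1376/(-35 + c*sqrt(N + x(3, -2))) = 1376/(-35 - 6*sqrt(-14 + 7)) = 1376/(-35 - 6*I*sqrt(7))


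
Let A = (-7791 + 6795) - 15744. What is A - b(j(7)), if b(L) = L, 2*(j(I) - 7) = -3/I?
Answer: -234455/14 ≈ -16747.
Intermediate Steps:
j(I) = 7 - 3/(2*I) (j(I) = 7 + (-3/I)/2 = 7 - 3/(2*I))
A = -16740 (A = -996 - 15744 = -16740)
A - b(j(7)) = -16740 - (7 - 3/2/7) = -16740 - (7 - 3/2*⅐) = -16740 - (7 - 3/14) = -16740 - 1*95/14 = -16740 - 95/14 = -234455/14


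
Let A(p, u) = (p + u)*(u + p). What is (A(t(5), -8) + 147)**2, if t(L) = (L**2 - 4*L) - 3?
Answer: 33489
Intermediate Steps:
t(L) = -3 + L**2 - 4*L
A(p, u) = (p + u)**2 (A(p, u) = (p + u)*(p + u) = (p + u)**2)
(A(t(5), -8) + 147)**2 = (((-3 + 5**2 - 4*5) - 8)**2 + 147)**2 = (((-3 + 25 - 20) - 8)**2 + 147)**2 = ((2 - 8)**2 + 147)**2 = ((-6)**2 + 147)**2 = (36 + 147)**2 = 183**2 = 33489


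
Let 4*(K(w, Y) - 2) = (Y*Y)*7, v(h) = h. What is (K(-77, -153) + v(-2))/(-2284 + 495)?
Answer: -163863/7156 ≈ -22.899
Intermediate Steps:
K(w, Y) = 2 + 7*Y²/4 (K(w, Y) = 2 + ((Y*Y)*7)/4 = 2 + (Y²*7)/4 = 2 + (7*Y²)/4 = 2 + 7*Y²/4)
(K(-77, -153) + v(-2))/(-2284 + 495) = ((2 + (7/4)*(-153)²) - 2)/(-2284 + 495) = ((2 + (7/4)*23409) - 2)/(-1789) = ((2 + 163863/4) - 2)*(-1/1789) = (163871/4 - 2)*(-1/1789) = (163863/4)*(-1/1789) = -163863/7156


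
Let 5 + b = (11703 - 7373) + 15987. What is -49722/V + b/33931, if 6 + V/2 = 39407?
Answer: -43245479/1336915331 ≈ -0.032347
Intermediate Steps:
b = 20312 (b = -5 + ((11703 - 7373) + 15987) = -5 + (4330 + 15987) = -5 + 20317 = 20312)
V = 78802 (V = -12 + 2*39407 = -12 + 78814 = 78802)
-49722/V + b/33931 = -49722/78802 + 20312/33931 = -49722*1/78802 + 20312*(1/33931) = -24861/39401 + 20312/33931 = -43245479/1336915331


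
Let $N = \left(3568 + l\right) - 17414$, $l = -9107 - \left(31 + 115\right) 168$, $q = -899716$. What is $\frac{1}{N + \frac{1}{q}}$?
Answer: $- \frac{899716}{42719415397} \approx -2.1061 \cdot 10^{-5}$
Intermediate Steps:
$l = -33635$ ($l = -9107 - 146 \cdot 168 = -9107 - 24528 = -33635$)
$N = -47481$ ($N = \left(3568 - 33635\right) - 17414 = -30067 - 17414 = -47481$)
$\frac{1}{N + \frac{1}{q}} = \frac{1}{-47481 + \frac{1}{-899716}} = \frac{1}{-47481 - \frac{1}{899716}} = \frac{1}{- \frac{42719415397}{899716}} = - \frac{899716}{42719415397}$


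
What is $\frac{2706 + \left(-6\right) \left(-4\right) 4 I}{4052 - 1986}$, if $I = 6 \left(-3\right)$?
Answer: $\frac{489}{1033} \approx 0.47338$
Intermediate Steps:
$I = -18$
$\frac{2706 + \left(-6\right) \left(-4\right) 4 I}{4052 - 1986} = \frac{2706 + \left(-6\right) \left(-4\right) 4 \left(-18\right)}{4052 - 1986} = \frac{2706 + 24 \cdot 4 \left(-18\right)}{2066} = \left(2706 + 96 \left(-18\right)\right) \frac{1}{2066} = \left(2706 - 1728\right) \frac{1}{2066} = 978 \cdot \frac{1}{2066} = \frac{489}{1033}$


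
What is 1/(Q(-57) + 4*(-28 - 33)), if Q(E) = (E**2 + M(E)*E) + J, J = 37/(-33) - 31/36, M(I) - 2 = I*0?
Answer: 396/1144051 ≈ 0.00034614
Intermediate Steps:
M(I) = 2 (M(I) = 2 + I*0 = 2 + 0 = 2)
J = -785/396 (J = 37*(-1/33) - 31*1/36 = -37/33 - 31/36 = -785/396 ≈ -1.9823)
Q(E) = -785/396 + E**2 + 2*E (Q(E) = (E**2 + 2*E) - 785/396 = -785/396 + E**2 + 2*E)
1/(Q(-57) + 4*(-28 - 33)) = 1/((-785/396 + (-57)**2 + 2*(-57)) + 4*(-28 - 33)) = 1/((-785/396 + 3249 - 114) + 4*(-61)) = 1/(1240675/396 - 244) = 1/(1144051/396) = 396/1144051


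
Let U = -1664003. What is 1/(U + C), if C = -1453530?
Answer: -1/3117533 ≈ -3.2077e-7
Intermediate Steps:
1/(U + C) = 1/(-1664003 - 1453530) = 1/(-3117533) = -1/3117533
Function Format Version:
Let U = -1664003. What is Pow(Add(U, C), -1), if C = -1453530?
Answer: Rational(-1, 3117533) ≈ -3.2077e-7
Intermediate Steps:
Pow(Add(U, C), -1) = Pow(Add(-1664003, -1453530), -1) = Pow(-3117533, -1) = Rational(-1, 3117533)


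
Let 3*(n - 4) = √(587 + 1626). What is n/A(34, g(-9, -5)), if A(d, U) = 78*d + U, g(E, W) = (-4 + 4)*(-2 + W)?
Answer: 1/663 + √2213/7956 ≈ 0.0074211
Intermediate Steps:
g(E, W) = 0 (g(E, W) = 0*(-2 + W) = 0)
n = 4 + √2213/3 (n = 4 + √(587 + 1626)/3 = 4 + √2213/3 ≈ 19.681)
A(d, U) = U + 78*d
n/A(34, g(-9, -5)) = (4 + √2213/3)/(0 + 78*34) = (4 + √2213/3)/(0 + 2652) = (4 + √2213/3)/2652 = (4 + √2213/3)*(1/2652) = 1/663 + √2213/7956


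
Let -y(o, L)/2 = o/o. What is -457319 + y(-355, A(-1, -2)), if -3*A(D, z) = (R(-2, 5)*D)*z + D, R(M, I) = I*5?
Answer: -457321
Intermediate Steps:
R(M, I) = 5*I
A(D, z) = -D/3 - 25*D*z/3 (A(D, z) = -(((5*5)*D)*z + D)/3 = -((25*D)*z + D)/3 = -(25*D*z + D)/3 = -(D + 25*D*z)/3 = -D/3 - 25*D*z/3)
y(o, L) = -2 (y(o, L) = -2*o/o = -2*1 = -2)
-457319 + y(-355, A(-1, -2)) = -457319 - 2 = -457321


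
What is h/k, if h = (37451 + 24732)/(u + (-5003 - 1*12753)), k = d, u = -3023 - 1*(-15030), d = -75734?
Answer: 62183/435394766 ≈ 0.00014282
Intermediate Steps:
u = 12007 (u = -3023 + 15030 = 12007)
k = -75734
h = -62183/5749 (h = (37451 + 24732)/(12007 + (-5003 - 1*12753)) = 62183/(12007 + (-5003 - 12753)) = 62183/(12007 - 17756) = 62183/(-5749) = 62183*(-1/5749) = -62183/5749 ≈ -10.816)
h/k = -62183/5749/(-75734) = -62183/5749*(-1/75734) = 62183/435394766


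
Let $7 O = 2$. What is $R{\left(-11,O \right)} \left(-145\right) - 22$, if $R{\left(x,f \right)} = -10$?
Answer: $1428$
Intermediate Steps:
$O = \frac{2}{7}$ ($O = \frac{1}{7} \cdot 2 = \frac{2}{7} \approx 0.28571$)
$R{\left(-11,O \right)} \left(-145\right) - 22 = \left(-10\right) \left(-145\right) - 22 = 1450 - 22 = 1428$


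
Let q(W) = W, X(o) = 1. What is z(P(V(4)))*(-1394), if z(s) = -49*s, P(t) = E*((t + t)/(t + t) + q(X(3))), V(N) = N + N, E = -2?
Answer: -273224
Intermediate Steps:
V(N) = 2*N
P(t) = -4 (P(t) = -2*((t + t)/(t + t) + 1) = -2*((2*t)/((2*t)) + 1) = -2*((2*t)*(1/(2*t)) + 1) = -2*(1 + 1) = -2*2 = -4)
z(P(V(4)))*(-1394) = -49*(-4)*(-1394) = 196*(-1394) = -273224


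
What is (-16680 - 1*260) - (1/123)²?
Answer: -256285261/15129 ≈ -16940.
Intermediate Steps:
(-16680 - 1*260) - (1/123)² = (-16680 - 260) - (1/123)² = -16940 - 1*1/15129 = -16940 - 1/15129 = -256285261/15129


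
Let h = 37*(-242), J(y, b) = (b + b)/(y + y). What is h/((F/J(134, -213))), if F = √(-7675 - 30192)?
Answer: -953601*I*√37867/2537089 ≈ -73.141*I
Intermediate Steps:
J(y, b) = b/y (J(y, b) = (2*b)/((2*y)) = (2*b)*(1/(2*y)) = b/y)
F = I*√37867 (F = √(-37867) = I*√37867 ≈ 194.59*I)
h = -8954
h/((F/J(134, -213))) = -8954*213*I*√37867/5074178 = -953601*I*√37867/2537089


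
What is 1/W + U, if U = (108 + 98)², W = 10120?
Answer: 429452321/10120 ≈ 42436.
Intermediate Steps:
U = 42436 (U = 206² = 42436)
1/W + U = 1/10120 + 42436 = 429452321/10120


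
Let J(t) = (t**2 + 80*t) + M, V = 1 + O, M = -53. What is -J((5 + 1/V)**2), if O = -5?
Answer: -578833/256 ≈ -2261.1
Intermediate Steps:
V = -4 (V = 1 - 5 = -4)
J(t) = -53 + t**2 + 80*t (J(t) = (t**2 + 80*t) - 53 = -53 + t**2 + 80*t)
-J((5 + 1/V)**2) = -(-53 + ((5 + 1/(-4))**2)**2 + 80*(5 + 1/(-4))**2) = -(-53 + ((5 - 1/4)**2)**2 + 80*(5 - 1/4)**2) = -(-53 + ((19/4)**2)**2 + 80*(19/4)**2) = -(-53 + (361/16)**2 + 80*(361/16)) = -(-53 + 130321/256 + 1805) = -1*578833/256 = -578833/256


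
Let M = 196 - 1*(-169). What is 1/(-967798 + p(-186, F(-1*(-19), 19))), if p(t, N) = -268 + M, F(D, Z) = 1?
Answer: -1/967701 ≈ -1.0334e-6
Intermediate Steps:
M = 365 (M = 196 + 169 = 365)
p(t, N) = 97 (p(t, N) = -268 + 365 = 97)
1/(-967798 + p(-186, F(-1*(-19), 19))) = 1/(-967798 + 97) = 1/(-967701) = -1/967701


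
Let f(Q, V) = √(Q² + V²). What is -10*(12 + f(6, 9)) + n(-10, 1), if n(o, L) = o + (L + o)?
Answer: -139 - 30*√13 ≈ -247.17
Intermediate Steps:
n(o, L) = L + 2*o
-10*(12 + f(6, 9)) + n(-10, 1) = -10*(12 + √(6² + 9²)) + (1 + 2*(-10)) = -10*(12 + √(36 + 81)) + (1 - 20) = -10*(12 + √117) - 19 = -10*(12 + 3*√13) - 19 = (-120 - 30*√13) - 19 = -139 - 30*√13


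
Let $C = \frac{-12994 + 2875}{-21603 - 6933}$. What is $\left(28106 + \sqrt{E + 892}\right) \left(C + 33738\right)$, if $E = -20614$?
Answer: $\frac{4509877925137}{4756} + \frac{320919229 i \sqrt{19722}}{9512} \approx 9.4825 \cdot 10^{8} + 4.738 \cdot 10^{6} i$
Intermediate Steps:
$C = \frac{3373}{9512}$ ($C = - \frac{10119}{-28536} = \left(-10119\right) \left(- \frac{1}{28536}\right) = \frac{3373}{9512} \approx 0.3546$)
$\left(28106 + \sqrt{E + 892}\right) \left(C + 33738\right) = \left(28106 + \sqrt{-20614 + 892}\right) \left(\frac{3373}{9512} + 33738\right) = \left(28106 + \sqrt{-19722}\right) \frac{320919229}{9512} = \left(28106 + i \sqrt{19722}\right) \frac{320919229}{9512} = \frac{4509877925137}{4756} + \frac{320919229 i \sqrt{19722}}{9512}$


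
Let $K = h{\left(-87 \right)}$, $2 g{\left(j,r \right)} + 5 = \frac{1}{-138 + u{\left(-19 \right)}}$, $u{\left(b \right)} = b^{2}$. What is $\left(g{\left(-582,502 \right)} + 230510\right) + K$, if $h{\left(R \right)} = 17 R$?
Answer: $\frac{51073356}{223} \approx 2.2903 \cdot 10^{5}$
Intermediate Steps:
$g{\left(j,r \right)} = - \frac{557}{223}$ ($g{\left(j,r \right)} = - \frac{5}{2} + \frac{1}{2 \left(-138 + \left(-19\right)^{2}\right)} = - \frac{5}{2} + \frac{1}{2 \left(-138 + 361\right)} = - \frac{5}{2} + \frac{1}{2 \cdot 223} = - \frac{5}{2} + \frac{1}{2} \cdot \frac{1}{223} = - \frac{5}{2} + \frac{1}{446} = - \frac{557}{223}$)
$K = -1479$ ($K = 17 \left(-87\right) = -1479$)
$\left(g{\left(-582,502 \right)} + 230510\right) + K = \left(- \frac{557}{223} + 230510\right) - 1479 = \frac{51403173}{223} - 1479 = \frac{51073356}{223}$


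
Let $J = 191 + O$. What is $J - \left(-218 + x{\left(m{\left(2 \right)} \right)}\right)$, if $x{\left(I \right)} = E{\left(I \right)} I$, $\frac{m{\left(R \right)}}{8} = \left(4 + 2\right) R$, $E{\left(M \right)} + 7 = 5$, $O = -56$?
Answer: $545$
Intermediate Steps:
$J = 135$ ($J = 191 - 56 = 135$)
$E{\left(M \right)} = -2$ ($E{\left(M \right)} = -7 + 5 = -2$)
$m{\left(R \right)} = 48 R$ ($m{\left(R \right)} = 8 \left(4 + 2\right) R = 8 \cdot 6 R = 48 R$)
$x{\left(I \right)} = - 2 I$
$J - \left(-218 + x{\left(m{\left(2 \right)} \right)}\right) = 135 - \left(-218 - 2 \cdot 48 \cdot 2\right) = 135 - \left(-218 - 192\right) = 135 - -410 = 135 + 410 = 545$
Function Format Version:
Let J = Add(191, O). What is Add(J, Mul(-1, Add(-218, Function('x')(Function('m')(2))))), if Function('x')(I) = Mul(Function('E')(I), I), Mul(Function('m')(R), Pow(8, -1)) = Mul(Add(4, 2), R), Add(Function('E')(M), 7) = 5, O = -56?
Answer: 545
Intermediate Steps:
J = 135 (J = Add(191, -56) = 135)
Function('E')(M) = -2 (Function('E')(M) = Add(-7, 5) = -2)
Function('m')(R) = Mul(48, R) (Function('m')(R) = Mul(8, Mul(Add(4, 2), R)) = Mul(8, Mul(6, R)) = Mul(48, R))
Function('x')(I) = Mul(-2, I)
Add(J, Mul(-1, Add(-218, Function('x')(Function('m')(2))))) = Add(135, Mul(-1, Add(-218, Mul(-2, Mul(48, 2))))) = Add(135, Mul(-1, Add(-218, Mul(-2, 96)))) = Add(135, Mul(-1, Add(-218, -192))) = Add(135, Mul(-1, -410)) = Add(135, 410) = 545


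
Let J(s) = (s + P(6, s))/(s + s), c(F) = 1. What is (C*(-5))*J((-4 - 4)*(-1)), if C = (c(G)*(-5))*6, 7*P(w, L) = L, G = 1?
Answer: 600/7 ≈ 85.714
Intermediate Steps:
P(w, L) = L/7
J(s) = 4/7 (J(s) = (s + s/7)/(s + s) = (8*s/7)/((2*s)) = (8*s/7)*(1/(2*s)) = 4/7)
C = -30 (C = (1*(-5))*6 = -5*6 = -30)
(C*(-5))*J((-4 - 4)*(-1)) = -30*(-5)*(4/7) = 150*(4/7) = 600/7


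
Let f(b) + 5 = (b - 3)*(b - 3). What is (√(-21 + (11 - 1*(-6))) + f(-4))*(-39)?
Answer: -1716 - 78*I ≈ -1716.0 - 78.0*I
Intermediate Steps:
f(b) = -5 + (-3 + b)² (f(b) = -5 + (b - 3)*(b - 3) = -5 + (-3 + b)*(-3 + b) = -5 + (-3 + b)²)
(√(-21 + (11 - 1*(-6))) + f(-4))*(-39) = (√(-21 + (11 - 1*(-6))) + (-5 + (-3 - 4)²))*(-39) = (√(-21 + (11 + 6)) + (-5 + (-7)²))*(-39) = (√(-21 + 17) + (-5 + 49))*(-39) = (√(-4) + 44)*(-39) = (2*I + 44)*(-39) = (44 + 2*I)*(-39) = -1716 - 78*I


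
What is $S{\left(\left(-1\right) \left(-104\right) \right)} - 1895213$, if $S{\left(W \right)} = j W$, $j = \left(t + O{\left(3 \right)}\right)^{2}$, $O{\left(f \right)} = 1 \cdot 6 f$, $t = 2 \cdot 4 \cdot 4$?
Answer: $-1635213$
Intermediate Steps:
$t = 32$ ($t = 8 \cdot 4 = 32$)
$O{\left(f \right)} = 6 f$
$j = 2500$ ($j = \left(32 + 6 \cdot 3\right)^{2} = \left(32 + 18\right)^{2} = 50^{2} = 2500$)
$S{\left(W \right)} = 2500 W$
$S{\left(\left(-1\right) \left(-104\right) \right)} - 1895213 = 2500 \left(\left(-1\right) \left(-104\right)\right) - 1895213 = 2500 \cdot 104 - 1895213 = 260000 - 1895213 = -1635213$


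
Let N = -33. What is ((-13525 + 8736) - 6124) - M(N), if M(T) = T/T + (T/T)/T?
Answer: -360161/33 ≈ -10914.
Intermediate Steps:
M(T) = 1 + 1/T
((-13525 + 8736) - 6124) - M(N) = ((-13525 + 8736) - 6124) - (1 - 33)/(-33) = (-4789 - 6124) - (-1)*(-32)/33 = -10913 - 1*32/33 = -10913 - 32/33 = -360161/33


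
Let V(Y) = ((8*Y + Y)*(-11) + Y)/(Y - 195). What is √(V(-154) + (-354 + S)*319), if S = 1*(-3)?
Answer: I*√13876330391/349 ≈ 337.53*I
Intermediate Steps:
S = -3
V(Y) = -98*Y/(-195 + Y) (V(Y) = ((9*Y)*(-11) + Y)/(-195 + Y) = (-99*Y + Y)/(-195 + Y) = (-98*Y)/(-195 + Y) = -98*Y/(-195 + Y))
√(V(-154) + (-354 + S)*319) = √(-98*(-154)/(-195 - 154) + (-354 - 3)*319) = √(-98*(-154)/(-349) - 357*319) = √(-98*(-154)*(-1/349) - 113883) = √(-15092/349 - 113883) = √(-39760259/349) = I*√13876330391/349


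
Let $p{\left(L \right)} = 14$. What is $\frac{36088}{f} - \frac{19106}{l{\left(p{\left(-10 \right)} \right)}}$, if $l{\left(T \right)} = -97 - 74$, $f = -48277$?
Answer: $\frac{916209314}{8255367} \approx 110.98$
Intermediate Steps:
$l{\left(T \right)} = -171$ ($l{\left(T \right)} = -97 - 74 = -171$)
$\frac{36088}{f} - \frac{19106}{l{\left(p{\left(-10 \right)} \right)}} = \frac{36088}{-48277} - \frac{19106}{-171} = 36088 \left(- \frac{1}{48277}\right) - - \frac{19106}{171} = - \frac{36088}{48277} + \frac{19106}{171} = \frac{916209314}{8255367}$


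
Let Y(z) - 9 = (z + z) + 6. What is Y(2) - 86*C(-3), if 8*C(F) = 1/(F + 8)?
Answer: 337/20 ≈ 16.850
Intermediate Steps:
Y(z) = 15 + 2*z (Y(z) = 9 + ((z + z) + 6) = 9 + (2*z + 6) = 9 + (6 + 2*z) = 15 + 2*z)
C(F) = 1/(8*(8 + F)) (C(F) = 1/(8*(F + 8)) = 1/(8*(8 + F)))
Y(2) - 86*C(-3) = (15 + 2*2) - 43/(4*(8 - 3)) = (15 + 4) - 43/(4*5) = 19 - 43/(4*5) = 19 - 86*1/40 = 19 - 43/20 = 337/20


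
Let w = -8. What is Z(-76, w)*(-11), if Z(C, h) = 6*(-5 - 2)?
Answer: 462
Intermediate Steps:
Z(C, h) = -42 (Z(C, h) = 6*(-7) = -42)
Z(-76, w)*(-11) = -42*(-11) = 462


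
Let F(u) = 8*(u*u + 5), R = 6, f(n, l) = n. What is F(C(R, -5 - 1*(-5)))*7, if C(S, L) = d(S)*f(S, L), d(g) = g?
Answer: 72856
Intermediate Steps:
C(S, L) = S² (C(S, L) = S*S = S²)
F(u) = 40 + 8*u² (F(u) = 8*(u² + 5) = 8*(5 + u²) = 40 + 8*u²)
F(C(R, -5 - 1*(-5)))*7 = (40 + 8*(6²)²)*7 = (40 + 8*36²)*7 = (40 + 8*1296)*7 = (40 + 10368)*7 = 10408*7 = 72856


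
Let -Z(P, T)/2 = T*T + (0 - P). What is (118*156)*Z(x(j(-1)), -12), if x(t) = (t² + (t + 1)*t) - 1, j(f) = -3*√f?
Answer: -6001008 - 110448*I ≈ -6.001e+6 - 1.1045e+5*I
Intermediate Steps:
x(t) = -1 + t² + t*(1 + t) (x(t) = (t² + (1 + t)*t) - 1 = (t² + t*(1 + t)) - 1 = -1 + t² + t*(1 + t))
Z(P, T) = -2*T² + 2*P (Z(P, T) = -2*(T*T + (0 - P)) = -2*(T² - P) = -2*T² + 2*P)
(118*156)*Z(x(j(-1)), -12) = (118*156)*(-2*(-12)² + 2*(-1 - 3*I + 2*(-3*I)²)) = 18408*(-2*144 + 2*(-1 - 3*I + 2*(-3*I)²)) = 18408*(-288 + 2*(-1 - 3*I + 2*(-9))) = 18408*(-288 + 2*(-1 - 3*I - 18)) = 18408*(-288 + 2*(-19 - 3*I)) = 18408*(-288 + (-38 - 6*I)) = 18408*(-326 - 6*I) = -6001008 - 110448*I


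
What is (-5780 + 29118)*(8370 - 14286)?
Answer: -138067608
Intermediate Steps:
(-5780 + 29118)*(8370 - 14286) = 23338*(-5916) = -138067608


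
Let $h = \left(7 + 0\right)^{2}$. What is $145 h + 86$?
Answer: $7191$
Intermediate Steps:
$h = 49$ ($h = 7^{2} = 49$)
$145 h + 86 = 145 \cdot 49 + 86 = 7105 + 86 = 7191$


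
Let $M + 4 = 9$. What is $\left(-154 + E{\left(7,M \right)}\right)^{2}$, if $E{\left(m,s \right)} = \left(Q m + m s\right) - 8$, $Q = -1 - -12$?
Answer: $2500$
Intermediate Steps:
$M = 5$ ($M = -4 + 9 = 5$)
$Q = 11$ ($Q = -1 + 12 = 11$)
$E{\left(m,s \right)} = -8 + 11 m + m s$ ($E{\left(m,s \right)} = \left(11 m + m s\right) - 8 = -8 + 11 m + m s$)
$\left(-154 + E{\left(7,M \right)}\right)^{2} = \left(-154 + \left(-8 + 11 \cdot 7 + 7 \cdot 5\right)\right)^{2} = \left(-154 + \left(-8 + 77 + 35\right)\right)^{2} = \left(-154 + 104\right)^{2} = \left(-50\right)^{2} = 2500$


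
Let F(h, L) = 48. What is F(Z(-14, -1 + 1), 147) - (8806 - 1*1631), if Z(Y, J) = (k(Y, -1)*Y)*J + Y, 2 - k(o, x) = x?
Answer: -7127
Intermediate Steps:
k(o, x) = 2 - x
Z(Y, J) = Y + 3*J*Y (Z(Y, J) = ((2 - 1*(-1))*Y)*J + Y = ((2 + 1)*Y)*J + Y = (3*Y)*J + Y = 3*J*Y + Y = Y + 3*J*Y)
F(Z(-14, -1 + 1), 147) - (8806 - 1*1631) = 48 - (8806 - 1*1631) = 48 - (8806 - 1631) = 48 - 1*7175 = 48 - 7175 = -7127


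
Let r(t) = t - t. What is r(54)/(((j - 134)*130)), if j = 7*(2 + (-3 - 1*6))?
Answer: 0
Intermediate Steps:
j = -49 (j = 7*(2 + (-3 - 6)) = 7*(2 - 9) = 7*(-7) = -49)
r(t) = 0
r(54)/(((j - 134)*130)) = 0/(((-49 - 134)*130)) = 0/((-183*130)) = 0/(-23790) = 0*(-1/23790) = 0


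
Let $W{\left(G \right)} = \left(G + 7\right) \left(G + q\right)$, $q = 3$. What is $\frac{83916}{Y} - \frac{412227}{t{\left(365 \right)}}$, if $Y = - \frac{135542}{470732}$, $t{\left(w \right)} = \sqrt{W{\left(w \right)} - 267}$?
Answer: $- \frac{19750973256}{67771} - \frac{137409 \sqrt{15181}}{15181} \approx -2.9255 \cdot 10^{5}$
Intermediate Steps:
$W{\left(G \right)} = \left(3 + G\right) \left(7 + G\right)$ ($W{\left(G \right)} = \left(G + 7\right) \left(G + 3\right) = \left(7 + G\right) \left(3 + G\right) = \left(3 + G\right) \left(7 + G\right)$)
$t{\left(w \right)} = \sqrt{-246 + w^{2} + 10 w}$ ($t{\left(w \right)} = \sqrt{\left(21 + w^{2} + 10 w\right) - 267} = \sqrt{-246 + w^{2} + 10 w}$)
$Y = - \frac{67771}{235366}$ ($Y = \left(-135542\right) \frac{1}{470732} = - \frac{67771}{235366} \approx -0.28794$)
$\frac{83916}{Y} - \frac{412227}{t{\left(365 \right)}} = \frac{83916}{- \frac{67771}{235366}} - \frac{412227}{\sqrt{-246 + 365^{2} + 10 \cdot 365}} = 83916 \left(- \frac{235366}{67771}\right) - \frac{412227}{\sqrt{-246 + 133225 + 3650}} = - \frac{19750973256}{67771} - \frac{412227}{\sqrt{136629}} = - \frac{19750973256}{67771} - \frac{412227}{3 \sqrt{15181}} = - \frac{19750973256}{67771} - 412227 \frac{\sqrt{15181}}{45543} = - \frac{19750973256}{67771} - \frac{137409 \sqrt{15181}}{15181}$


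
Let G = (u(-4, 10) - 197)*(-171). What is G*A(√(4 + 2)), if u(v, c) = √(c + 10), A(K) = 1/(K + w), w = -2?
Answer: 33687 - 342*√5 - 171*√30 + 33687*√6/2 ≈ 73244.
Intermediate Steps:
A(K) = 1/(-2 + K) (A(K) = 1/(K - 2) = 1/(-2 + K))
u(v, c) = √(10 + c)
G = 33687 - 342*√5 (G = (√(10 + 10) - 197)*(-171) = (√20 - 197)*(-171) = (2*√5 - 197)*(-171) = (-197 + 2*√5)*(-171) = 33687 - 342*√5 ≈ 32922.)
G*A(√(4 + 2)) = (33687 - 342*√5)/(-2 + √(4 + 2)) = (33687 - 342*√5)/(-2 + √6)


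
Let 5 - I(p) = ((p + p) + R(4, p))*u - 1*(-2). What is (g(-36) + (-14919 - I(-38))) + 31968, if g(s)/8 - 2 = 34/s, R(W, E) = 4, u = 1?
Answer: 152842/9 ≈ 16982.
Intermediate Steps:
I(p) = -1 - 2*p (I(p) = 5 - (((p + p) + 4)*1 - 1*(-2)) = 5 - ((2*p + 4)*1 + 2) = 5 - ((4 + 2*p)*1 + 2) = 5 - ((4 + 2*p) + 2) = 5 - (6 + 2*p) = 5 + (-6 - 2*p) = -1 - 2*p)
g(s) = 16 + 272/s (g(s) = 16 + 8*(34/s) = 16 + 272/s)
(g(-36) + (-14919 - I(-38))) + 31968 = ((16 + 272/(-36)) + (-14919 - (-1 - 2*(-38)))) + 31968 = ((16 + 272*(-1/36)) + (-14919 - (-1 + 76))) + 31968 = ((16 - 68/9) + (-14919 - 1*75)) + 31968 = (76/9 + (-14919 - 75)) + 31968 = (76/9 - 14994) + 31968 = -134870/9 + 31968 = 152842/9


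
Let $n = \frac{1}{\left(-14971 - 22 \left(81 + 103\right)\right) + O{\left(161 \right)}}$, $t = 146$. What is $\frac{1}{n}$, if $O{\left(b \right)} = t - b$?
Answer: $-19034$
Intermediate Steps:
$O{\left(b \right)} = 146 - b$
$n = - \frac{1}{19034}$ ($n = \frac{1}{\left(-14971 - 22 \left(81 + 103\right)\right) + \left(146 - 161\right)} = \frac{1}{\left(-14971 - 4048\right) + \left(146 - 161\right)} = \frac{1}{\left(-14971 - 4048\right) - 15} = \frac{1}{-19019 - 15} = \frac{1}{-19034} = - \frac{1}{19034} \approx -5.2538 \cdot 10^{-5}$)
$\frac{1}{n} = \frac{1}{- \frac{1}{19034}} = -19034$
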